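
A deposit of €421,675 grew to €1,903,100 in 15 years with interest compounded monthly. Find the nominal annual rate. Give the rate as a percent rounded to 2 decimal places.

10.09%

The 180-period growth factor is 1,903,100/421,675 = 4.51319.
r/12 = 4.51319^(1/180) − 1 ≈ 0.00840739, so r ≈ 12·0.00840739 = 10.08887%.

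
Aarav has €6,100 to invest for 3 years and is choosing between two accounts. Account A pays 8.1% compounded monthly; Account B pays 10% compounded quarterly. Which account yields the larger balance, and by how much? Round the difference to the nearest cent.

A: (1 + 0.00675)^36 ≈ 1.274028015, so 6,100 × 1.274028015 ≈ 7,771.5709.
B: (1 + 0.025)^12 ≈ 1.344888824, so 6,100 × 1.344888824 ≈ 8,203.8218.
Difference ≈ 432.2509 in favor of B.

Account B, by €432.25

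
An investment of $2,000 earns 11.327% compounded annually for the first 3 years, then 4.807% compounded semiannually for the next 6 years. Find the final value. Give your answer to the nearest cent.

$3,669.52

After 3 years at 11.327%: 2,000 × 1.379753543 ≈ 2,759.5071.
Then 6 years at 4.807%: 2,759.5071 × 1.329773289 ≈ 3,669.5188.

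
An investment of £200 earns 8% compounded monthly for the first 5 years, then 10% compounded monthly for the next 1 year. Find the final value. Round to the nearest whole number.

After 5 years at 8%: 200 × 1.48984571 ≈ 297.9691.
Then 1 years at 10%: 297.9691 × 1.10471307 ≈ 329.1704.

£329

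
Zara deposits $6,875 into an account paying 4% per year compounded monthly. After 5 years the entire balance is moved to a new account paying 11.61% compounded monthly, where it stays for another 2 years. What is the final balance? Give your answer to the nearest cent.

Phase 1: 6,875·(1 + 0.04/12)^60 ≈ 8,394.3516.
Phase 2: 8,394.3516·(1 + 0.009675)^24 ≈ 10,576.5890.

$10,576.59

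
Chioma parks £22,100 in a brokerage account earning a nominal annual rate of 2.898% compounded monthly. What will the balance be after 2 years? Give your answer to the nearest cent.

£23,417.13

Growth factor = (1 + 0.002415)^24 ≈ 1.0595985667.
A ≈ 22,100 × 1.0595985667 ≈ 23,417.1283.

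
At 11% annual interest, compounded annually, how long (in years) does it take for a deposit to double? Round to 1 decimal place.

(1 + 0.11)^t = 2.
t = ln 2 / ln(1 + 0.11) ≈ 0.69315/0.10436 ≈ 6.6419.

6.6 years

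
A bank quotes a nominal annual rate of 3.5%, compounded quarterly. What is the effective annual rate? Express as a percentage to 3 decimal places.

3.546%

One year is 4 periods at 0.00875 each: (1 + 0.00875)^4 ≈ 1.035462.
EAR = 1.035462 − 1 ≈ 3.54621%.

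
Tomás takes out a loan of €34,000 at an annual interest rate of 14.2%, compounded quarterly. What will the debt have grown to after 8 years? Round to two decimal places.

€103,820.29

Growth factor = (1 + 0.0355)^32 ≈ 3.05353781976.
A ≈ 34,000 × 3.05353781976 ≈ 103,820.2859.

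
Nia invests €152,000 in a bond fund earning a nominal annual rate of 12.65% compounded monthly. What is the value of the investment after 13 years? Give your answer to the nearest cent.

Periodic rate = 12.65%/12 = 0.0105417; periods = 12·13 = 156.
A = 152,000·(1 + 0.1265/12)^156 ≈ 152,000·5.13403835377 ≈ 780,373.8298.

€780,373.83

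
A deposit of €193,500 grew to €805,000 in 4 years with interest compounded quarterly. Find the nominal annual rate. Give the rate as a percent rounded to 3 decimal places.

(1 + r/4)^16 = 805,000/193,500 = 4.16021.
1 + r/4 = 4.16021^(1/16) ≈ 1.093188, so r/4 ≈ 0.0931876.
r ≈ 4·0.0931876 = 37.27502%.

37.275%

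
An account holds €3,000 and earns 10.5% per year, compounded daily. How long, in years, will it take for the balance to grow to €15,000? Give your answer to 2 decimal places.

15.33 years

We need (1 + 0.000287671)^(365t) = 5, so 365t = ln 5 / ln 1.000288 ≈ 5595.5174.
t ≈ 5595.5174/365 = 15.3302 years.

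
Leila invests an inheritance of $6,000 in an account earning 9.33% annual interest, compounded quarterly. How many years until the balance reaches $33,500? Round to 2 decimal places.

We need (1 + 0.023325)^(4t) = 5.5833, so 4t = ln 5.5833 / ln 1.023325 ≈ 74.5880.
t ≈ 74.5880/4 = 18.6470 years.

18.65 years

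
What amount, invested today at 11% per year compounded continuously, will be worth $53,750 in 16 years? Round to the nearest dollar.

P = A·e^(−rt) = 53,750·e^(−1.76).
e^(−1.76) ≈ 0.17204486382, so P ≈ 9,247.4114.

$9,247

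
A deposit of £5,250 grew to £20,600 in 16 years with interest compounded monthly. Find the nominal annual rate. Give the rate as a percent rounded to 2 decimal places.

8.57%

The 192-period growth factor is 20,600/5,250 = 3.92381.
r/12 = 3.92381^(1/192) − 1 ≈ 0.00714553, so r ≈ 12·0.00714553 = 8.57463%.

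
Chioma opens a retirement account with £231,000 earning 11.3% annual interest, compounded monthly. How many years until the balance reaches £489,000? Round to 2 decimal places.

6.67 years

(1 + 0.00941667)^(12t) = 489,000/231,000 = 2.1169.
12t·ln(1 + 0.00941667) = ln(2.1169); 12t = 0.74994/0.00937261 ≈ 80.0145.
t ≈ 6.6679 years.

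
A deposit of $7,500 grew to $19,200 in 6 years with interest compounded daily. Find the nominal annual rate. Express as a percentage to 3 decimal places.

(1 + r/365)^2190 = 19,200/7,500 = 2.56.
1 + r/365 = 2.56^(1/2190) ≈ 1.000429, so r/365 ≈ 0.000429319.
r ≈ 365·0.000429319 = 15.67015%.

15.670%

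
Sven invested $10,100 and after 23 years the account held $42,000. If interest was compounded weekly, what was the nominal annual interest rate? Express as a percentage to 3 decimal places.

(1 + r/52)^1196 = 42,000/10,100 = 4.15842.
1 + r/52 = 4.15842^(1/1196) ≈ 1.001192, so r/52 ≈ 0.00119229.
r ≈ 52·0.00119229 = 6.19993%.

6.200%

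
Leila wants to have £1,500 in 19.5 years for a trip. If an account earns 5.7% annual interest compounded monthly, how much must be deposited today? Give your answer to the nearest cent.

Growth factor = (1 + 0.00475)^234 ≈ 3.030927012.
P = 1,500/3.030927012 ≈ 494.8981.

£494.90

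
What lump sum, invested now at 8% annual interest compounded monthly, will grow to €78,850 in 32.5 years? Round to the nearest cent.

€5,907.22

Growth factor = (1 + 0.08/12)^390 ≈ 13.348068067.
P = 78,850/13.348068067 ≈ 5,907.2219.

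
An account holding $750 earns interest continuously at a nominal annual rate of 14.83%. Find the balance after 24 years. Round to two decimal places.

A = P·e^(rt) = 750·e^(0.1483·24) = 750·e^3.5592.
e^3.5592 ≈ 35.135077837, so A ≈ 26,351.3084.

$26,351.31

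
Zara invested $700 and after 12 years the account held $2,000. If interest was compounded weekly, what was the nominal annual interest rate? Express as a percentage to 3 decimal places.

(1 + r/52)^624 = 2,000/700 = 2.85714.
1 + r/52 = 2.85714^(1/624) ≈ 1.001684, so r/52 ≈ 0.00168382.
r ≈ 52·0.00168382 = 8.75588%.

8.756%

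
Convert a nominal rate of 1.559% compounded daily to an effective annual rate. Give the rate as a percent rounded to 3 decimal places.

EAR = (1 + 1.559%/365)^365 − 1 = (1 + 0.0000427123)^365 − 1.
(1 + 0.0000427123)^365 ≈ 1.015712, so EAR ≈ 1.57118%.

1.571%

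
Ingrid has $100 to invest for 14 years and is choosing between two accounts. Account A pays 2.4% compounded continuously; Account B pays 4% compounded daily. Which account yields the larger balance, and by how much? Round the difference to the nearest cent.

Account B, by $35.13

Account A growth factor: e^(0.024·14) = e^0.336 ≈ 1.39933902; balance ≈ 139.9339.
Account B growth factor: (1 + 0.04/365)^5110 ≈ 1.75061879; balance ≈ 175.0619.
Account B is larger by 35.1280.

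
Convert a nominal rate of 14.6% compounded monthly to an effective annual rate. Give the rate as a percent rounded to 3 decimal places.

EAR = (1 + 14.6%/12)^12 − 1 = (1 + 0.0121667)^12 − 1.
(1 + 0.0121667)^12 ≈ 1.156177, so EAR ≈ 15.61771%.

15.618%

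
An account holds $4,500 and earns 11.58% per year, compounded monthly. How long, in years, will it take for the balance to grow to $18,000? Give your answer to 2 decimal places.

(1 + 0.00965)^(12t) = 18,000/4,500 = 4.
12t·ln(1 + 0.00965) = ln(4); 12t = 1.3863/0.00960374 ≈ 144.3495.
t ≈ 12.0291 years.

12.03 years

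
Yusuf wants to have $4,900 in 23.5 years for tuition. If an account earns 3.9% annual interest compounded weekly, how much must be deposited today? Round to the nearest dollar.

Periodic rate = 3.9%/52 = 0.00075; 1222 periods.
P = 4,900/(1 + 0.00075)^1222 ≈ 4,900/2.499664403 ≈ 1,960.2631.

$1,960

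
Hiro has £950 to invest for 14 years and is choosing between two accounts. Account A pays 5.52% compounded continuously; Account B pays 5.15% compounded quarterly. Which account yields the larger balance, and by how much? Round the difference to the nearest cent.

Account A, by £112.84

A: e^(0.0552·14) = e^0.7728 ≈ 2.165822073, so 950 × 2.165822073 ≈ 2,057.5310.
B: (1 + 0.012875)^56 ≈ 2.047046496, so 950 × 2.047046496 ≈ 1,944.6942.
Difference ≈ 112.8368 in favor of A.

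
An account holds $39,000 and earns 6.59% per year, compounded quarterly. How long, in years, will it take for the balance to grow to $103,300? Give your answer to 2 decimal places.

(1 + 0.016475)^(4t) = 103,300/39,000 = 2.6487.
4t·ln(1 + 0.016475) = ln(2.6487); 4t = 0.97408/0.0163408 ≈ 59.6102.
t ≈ 14.9025 years.

14.90 years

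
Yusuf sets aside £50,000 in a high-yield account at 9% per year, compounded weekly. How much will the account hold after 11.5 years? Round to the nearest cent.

Growth factor = (1 + 0.09/52)^598 ≈ 2.81258885256.
A ≈ 50,000 × 2.81258885256 ≈ 140,629.4426.

£140,629.44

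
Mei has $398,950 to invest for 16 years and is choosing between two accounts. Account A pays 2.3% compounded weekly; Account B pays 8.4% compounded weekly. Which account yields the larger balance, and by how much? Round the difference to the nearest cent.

Account A growth factor: (1 + 0.023/52)^832 ≈ 1.4447244905; balance ≈ 576,372.8355.
Account B growth factor: (1 + 0.084/52)^832 ≈ 3.830194668423; balance ≈ 1,528,056.1630.
Account B is larger by 951,683.3275.

Account B, by $951,683.33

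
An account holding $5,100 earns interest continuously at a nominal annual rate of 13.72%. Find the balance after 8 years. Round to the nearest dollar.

$15,285

A = P·e^(rt) = 5,100·e^(0.1372·8) = 5,100·e^1.0976.
e^1.0976 ≈ 2.9969646706, so A ≈ 15,284.5198.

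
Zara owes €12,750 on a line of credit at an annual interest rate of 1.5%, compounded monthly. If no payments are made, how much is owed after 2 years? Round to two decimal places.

Periodic rate = 1.5%/12 = 0.00125; periods = 12·2 = 24.
A = 12,750·(1 + 0.00125)^24 ≈ 12,750·1.0304352292 ≈ 13,138.0492.

€13,138.05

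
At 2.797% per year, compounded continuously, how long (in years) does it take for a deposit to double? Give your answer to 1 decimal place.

e^(0.02797t) = 2, so 0.02797t = ln 2 ≈ 0.69315.
t ≈ 0.69315/0.02797 ≈ 24.7818.

24.8 years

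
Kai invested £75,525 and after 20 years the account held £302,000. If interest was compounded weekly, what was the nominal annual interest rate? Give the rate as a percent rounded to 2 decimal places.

The 1040-period growth factor is 302,000/75,525 = 3.99868.
r/52 = 3.99868^(1/1040) − 1 ≈ 0.00133355, so r ≈ 52·0.00133355 = 6.93444%.

6.93%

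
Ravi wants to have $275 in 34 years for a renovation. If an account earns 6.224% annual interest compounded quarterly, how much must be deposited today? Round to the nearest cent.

$33.68

Growth factor = (1 + 0.01556)^136 ≈ 8.16506829.
P = 275/8.16506829 ≈ 33.6801.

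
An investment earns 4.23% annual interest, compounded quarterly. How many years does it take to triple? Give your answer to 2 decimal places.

(1 + 0.010575)^(4t) = 3.
4t = ln 3 / ln(1 + 0.010575) ≈ 1.0986/0.0105195 ≈ 104.4360.
t ≈ 26.1090.

26.11 years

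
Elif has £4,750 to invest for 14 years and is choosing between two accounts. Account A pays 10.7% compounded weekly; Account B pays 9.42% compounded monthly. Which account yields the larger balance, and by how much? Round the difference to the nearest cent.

Account A, by £3,544.11

Account A growth factor: (1 + 0.107/52)^728 ≈ 4.465855956; balance ≈ 21,212.8158.
Account B growth factor: (1 + 0.00785)^168 ≈ 3.7197283475; balance ≈ 17,668.7097.
Account A is larger by 3,544.1061.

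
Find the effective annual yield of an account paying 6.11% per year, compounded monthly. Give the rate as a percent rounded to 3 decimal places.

6.284%

One year is 12 periods at 0.00509167 each: (1 + 0.00509167)^12 ≈ 1.06284.
EAR = 1.06284 − 1 ≈ 6.28404%.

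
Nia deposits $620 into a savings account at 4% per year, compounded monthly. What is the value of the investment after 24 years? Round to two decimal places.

$1,616.67

Growth factor = (1 + 0.04/12)^288 ≈ 2.607530348.
A ≈ 620 × 2.607530348 ≈ 1,616.6688.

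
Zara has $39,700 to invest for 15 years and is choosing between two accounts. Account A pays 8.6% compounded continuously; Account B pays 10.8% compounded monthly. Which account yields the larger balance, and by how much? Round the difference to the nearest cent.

Account A growth factor: e^(0.086·15) = e^1.29 ≈ 3.63278655575; balance ≈ 144,221.6263.
Account B growth factor: (1 + 0.009)^180 ≈ 5.01660518447; balance ≈ 199,159.2258.
Account B is larger by 54,937.5996.

Account B, by $54,937.60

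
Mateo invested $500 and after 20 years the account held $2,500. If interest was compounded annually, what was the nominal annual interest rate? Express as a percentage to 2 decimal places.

8.38%

(1 + r)^20 = 2,500/500 = 5.
1 + r = 5^(1/20) ≈ 1.083798, so r ≈ 0.0837984.
r ≈ 8.37984%.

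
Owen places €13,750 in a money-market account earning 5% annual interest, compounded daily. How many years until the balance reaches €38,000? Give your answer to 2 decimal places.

20.33 years

We need (1 + 0.000136986)^(365t) = 2.7636, so 365t = ln 2.7636 / ln 1.000137 ≈ 7421.3038.
t ≈ 7421.3038/365 = 20.3323 years.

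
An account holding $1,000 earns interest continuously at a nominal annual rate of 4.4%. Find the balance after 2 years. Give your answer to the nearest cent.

$1,091.99

A = P·e^(rt) = 1,000·e^(0.044·2) = 1,000·e^0.088.
e^0.088 ≈ 1.091988122, so A ≈ 1,091.9881.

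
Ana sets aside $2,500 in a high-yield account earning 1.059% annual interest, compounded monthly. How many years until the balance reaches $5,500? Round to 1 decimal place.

74.5 years

We need (1 + 0.0008825)^(12t) = 2.2, so 12t = ln 2.2 / ln 1.000882 ≈ 893.8303.
t ≈ 893.8303/12 = 74.4859 years.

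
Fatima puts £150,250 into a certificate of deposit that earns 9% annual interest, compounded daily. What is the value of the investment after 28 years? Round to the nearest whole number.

£1,866,817

Growth factor = (1 + 0.09/365)^10220 ≈ 12.42473652009.
A ≈ 150,250 × 12.42473652009 ≈ 1,866,816.6621.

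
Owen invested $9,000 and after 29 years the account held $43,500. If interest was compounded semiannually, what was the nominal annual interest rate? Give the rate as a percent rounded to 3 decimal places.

5.507%

(1 + r/2)^58 = 43,500/9,000 = 4.83333.
1 + r/2 = 4.83333^(1/58) ≈ 1.027537, so r/2 ≈ 0.0275367.
r ≈ 2·0.0275367 = 5.50735%.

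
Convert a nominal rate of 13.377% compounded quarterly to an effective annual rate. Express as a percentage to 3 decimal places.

14.063%

EAR = (1 + 13.377%/4)^4 − 1 = (1 + 0.0334425)^4 − 1.
(1 + 0.0334425)^4 ≈ 1.140631, so EAR ≈ 14.06313%.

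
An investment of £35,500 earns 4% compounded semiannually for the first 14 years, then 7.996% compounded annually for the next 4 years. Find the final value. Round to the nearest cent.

Phase 1: 35,500·(1 + 0.02)^28 ≈ 61,806.3593.
Phase 2: 61,806.3593·(1 + 0.07996)^4 ≈ 84,074.4129.

£84,074.41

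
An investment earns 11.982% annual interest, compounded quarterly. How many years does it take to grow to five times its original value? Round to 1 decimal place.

13.6 years

(1 + 0.029955)^(4t) = 5.
4t = ln 5 / ln(1 + 0.029955) ≈ 1.6094/0.0295151 ≈ 54.5293.
t ≈ 13.6323.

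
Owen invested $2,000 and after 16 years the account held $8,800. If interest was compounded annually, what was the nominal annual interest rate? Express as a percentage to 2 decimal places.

The 16-period growth factor is 8,800/2,000 = 4.4.
r = 4.4^(1/16) − 1 ≈ 0.0970231, i.e. 9.70231%.

9.70%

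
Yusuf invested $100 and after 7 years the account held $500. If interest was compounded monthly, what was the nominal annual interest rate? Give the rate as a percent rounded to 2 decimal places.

23.21%

The 84-period growth factor is 500/100 = 5.
r/12 = 5^(1/84) − 1 ≈ 0.0193447, so r ≈ 12·0.0193447 = 23.21365%.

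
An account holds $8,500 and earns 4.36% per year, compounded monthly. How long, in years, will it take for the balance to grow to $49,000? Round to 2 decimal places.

We need (1 + 0.00363333)^(12t) = 5.7647, so 12t = ln 5.7647 / ln 1.003633 ≈ 483.0095.
t ≈ 483.0095/12 = 40.2508 years.

40.25 years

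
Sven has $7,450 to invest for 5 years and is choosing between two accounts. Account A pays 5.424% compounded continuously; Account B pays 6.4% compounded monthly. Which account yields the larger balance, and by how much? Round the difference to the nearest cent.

Account A growth factor: e^(0.05424·5) = e^0.2712 ≈ 1.311537352; balance ≈ 9,770.9533.
Account B growth factor: (1 + 0.064/12)^60 ≈ 1.3759572747; balance ≈ 10,250.8817.
Account B is larger by 479.9284.

Account B, by $479.93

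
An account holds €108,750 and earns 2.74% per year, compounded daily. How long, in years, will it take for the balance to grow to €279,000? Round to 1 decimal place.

(1 + 0.0000750685)^(365t) = 279,000/108,750 = 2.5655.
365t·ln(1 + 0.0000750685) = ln(2.5655); 365t = 0.94216/7.50657e-05 ≈ 12551.1441.
t ≈ 34.3867 years.

34.4 years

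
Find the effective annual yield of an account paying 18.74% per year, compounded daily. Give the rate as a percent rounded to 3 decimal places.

EAR = (1 + 18.74%/365)^365 − 1 = (1 + 0.000513425)^365 − 1.
(1 + 0.000513425)^365 ≈ 1.206052, so EAR ≈ 20.60516%.

20.605%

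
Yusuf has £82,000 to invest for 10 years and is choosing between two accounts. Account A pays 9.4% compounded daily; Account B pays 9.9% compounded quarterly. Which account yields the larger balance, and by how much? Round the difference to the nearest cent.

A: (1 + 0.094/365)^3650 ≈ 2.55967162731, so 82,000 × 2.55967162731 ≈ 209,893.0734.
B: (1 + 0.02475)^40 ≈ 2.6589922991, so 82,000 × 2.6589922991 ≈ 218,037.3685.
Difference ≈ 8,144.2951 in favor of B.

Account B, by £8,144.30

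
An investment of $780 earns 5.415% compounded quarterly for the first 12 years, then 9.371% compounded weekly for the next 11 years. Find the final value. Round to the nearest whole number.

$4,166

After 12 years at 5.415%: 780 × 1.906827683 ≈ 1,487.3256.
Then 11 years at 9.371%: 1,487.3256 × 2.800736155 ≈ 4,165.6066.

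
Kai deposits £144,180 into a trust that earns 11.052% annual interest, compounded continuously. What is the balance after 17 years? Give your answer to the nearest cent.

£943,788.90

A = P·e^(rt) = 144,180·e^(0.11052·17) = 144,180·e^1.87884.
e^1.87884 ≈ 6.54590720404, so A ≈ 943,788.9007.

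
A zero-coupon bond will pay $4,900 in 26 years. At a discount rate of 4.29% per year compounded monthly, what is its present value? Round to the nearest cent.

Growth factor = (1 + 0.003575)^312 ≈ 3.044726146.
P = 4,900/3.044726146 ≈ 1,609.3401.

$1,609.34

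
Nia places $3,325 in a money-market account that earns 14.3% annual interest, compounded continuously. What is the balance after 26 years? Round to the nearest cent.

$136,929.98

A = P·e^(rt) = 3,325·e^(0.143·26) = 3,325·e^3.718.
e^3.718 ≈ 41.1819477942, so A ≈ 136,929.9764.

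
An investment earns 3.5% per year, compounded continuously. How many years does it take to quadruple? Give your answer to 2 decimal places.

39.61 years

e^(0.035t) = 4, so 0.035t = ln 4 ≈ 1.3863.
t ≈ 1.3863/0.035 ≈ 39.6084.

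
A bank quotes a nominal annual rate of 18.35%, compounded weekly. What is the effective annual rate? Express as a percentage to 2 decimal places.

20.10%

EAR = (1 + 18.35%/52)^52 − 1 = (1 + 0.00352885)^52 − 1.
(1 + 0.00352885)^52 ≈ 1.201027, so EAR ≈ 20.10270%.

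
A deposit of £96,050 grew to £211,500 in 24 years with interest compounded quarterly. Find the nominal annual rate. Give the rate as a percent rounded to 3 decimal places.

(1 + r/4)^96 = 211,500/96,050 = 2.20198.
1 + r/4 = 2.20198^(1/96) ≈ 1.008256, so r/4 ≈ 0.00825636.
r ≈ 4·0.00825636 = 3.30254%.

3.303%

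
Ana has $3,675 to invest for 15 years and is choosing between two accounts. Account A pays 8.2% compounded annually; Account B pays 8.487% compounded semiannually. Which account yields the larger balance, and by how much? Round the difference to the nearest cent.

Account B, by $799.99

A: (1 + 0.082)^15 ≈ 3.2614363822, so 3,675 × 3.2614363822 ≈ 11,985.7787.
B: (1 + 0.042435)^30 ≈ 3.4791210109, so 3,675 × 3.4791210109 ≈ 12,785.7697.
Difference ≈ 799.9910 in favor of B.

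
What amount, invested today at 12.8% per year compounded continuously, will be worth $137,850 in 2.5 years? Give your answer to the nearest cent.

P = A·e^(−rt) = 137,850·e^(−0.32).
e^(−0.32) ≈ 0.726149037074, so P ≈ 100,099.6448.

$100,099.64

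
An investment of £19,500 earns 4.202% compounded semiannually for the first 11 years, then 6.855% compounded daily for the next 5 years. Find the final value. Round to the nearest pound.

Phase 1: 19,500·(1 + 0.02101)^22 ≈ 30,810.1999.
Phase 2: 30,810.1999·(1 + 0.06855/365)^1825 ≈ 43,404.5216.

£43,405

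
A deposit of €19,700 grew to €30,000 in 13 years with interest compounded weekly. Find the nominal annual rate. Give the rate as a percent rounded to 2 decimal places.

The 676-period growth factor is 30,000/19,700 = 1.52284.
r/52 = 1.52284^(1/676) − 1 ≈ 0.000622351, so r ≈ 52·0.000622351 = 3.23623%.

3.24%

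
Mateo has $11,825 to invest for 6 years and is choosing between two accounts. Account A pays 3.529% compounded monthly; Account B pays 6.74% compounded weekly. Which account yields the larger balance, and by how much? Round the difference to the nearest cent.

Account B, by $3,104.87

Account A growth factor: (1 + 0.03529/12)^72 ≈ 1.2354425711; balance ≈ 14,609.1084.
Account B growth factor: (1 + 0.0674/52)^312 ≈ 1.4980108738; balance ≈ 17,713.9786.
Account B is larger by 3,104.8702.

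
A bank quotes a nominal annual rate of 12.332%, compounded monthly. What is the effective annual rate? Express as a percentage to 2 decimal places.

EAR = (1 + 12.332%/12)^12 − 1 = (1 + 0.0102767)^12 − 1.
(1 + 0.0102767)^12 ≈ 1.130535, so EAR ≈ 13.05346%.

13.05%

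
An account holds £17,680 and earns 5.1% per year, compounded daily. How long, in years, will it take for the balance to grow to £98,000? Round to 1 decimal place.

(1 + 0.000139726)^(365t) = 98,000/17,680 = 5.543.
365t·ln(1 + 0.000139726) = ln(5.543); 365t = 1.7125/0.000139716 ≈ 12257.2229.
t ≈ 33.5814 years.

33.6 years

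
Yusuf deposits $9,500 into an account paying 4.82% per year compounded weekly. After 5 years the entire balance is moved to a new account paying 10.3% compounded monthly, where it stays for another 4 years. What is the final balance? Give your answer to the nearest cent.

$18,218.22

Phase 1: 9,500·(1 + 0.0482/52)^260 ≈ 12,087.6005.
Phase 2: 12,087.6005·(1 + 0.103/12)^48 ≈ 18,218.2176.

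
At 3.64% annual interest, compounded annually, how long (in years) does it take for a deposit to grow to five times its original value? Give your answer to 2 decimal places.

45.02 years

(1 + 0.0364)^t = 5.
t = ln 5 / ln(1 + 0.0364) ≈ 1.6094/0.0357532 ≈ 45.0153.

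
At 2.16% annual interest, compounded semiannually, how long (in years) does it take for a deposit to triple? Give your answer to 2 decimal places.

51.14 years

(1 + 0.0108)^(2t) = 3.
2t = ln 3 / ln(1 + 0.0108) ≈ 1.0986/0.0107421 ≈ 102.2717.
t ≈ 51.1358.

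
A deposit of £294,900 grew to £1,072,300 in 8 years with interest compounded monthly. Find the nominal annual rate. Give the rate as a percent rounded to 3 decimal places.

16.246%

(1 + r/12)^96 = 1,072,300/294,900 = 3.63615.
1 + r/12 = 3.63615^(1/96) ≈ 1.013538, so r/12 ≈ 0.013538.
r ≈ 12·0.013538 = 16.24554%.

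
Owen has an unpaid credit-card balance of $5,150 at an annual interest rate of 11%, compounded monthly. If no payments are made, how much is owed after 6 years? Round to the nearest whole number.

$9,934

Periodic rate = 11%/12 = 0.00916667; periods = 12·6 = 72.
A = 5,150·(1 + 0.11/12)^72 ≈ 5,150·1.928983847 ≈ 9,934.2668.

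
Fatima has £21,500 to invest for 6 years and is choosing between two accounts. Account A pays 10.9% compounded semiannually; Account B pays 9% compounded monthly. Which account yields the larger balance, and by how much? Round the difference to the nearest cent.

Account A growth factor: (1 + 0.0545)^12 ≈ 1.8904230712; balance ≈ 40,644.0960.
Account B growth factor: (1 + 0.0075)^72 ≈ 1.7125527068; balance ≈ 36,819.8832.
Account A is larger by 3,824.2128.

Account A, by £3,824.21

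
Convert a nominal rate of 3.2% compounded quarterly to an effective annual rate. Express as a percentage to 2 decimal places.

3.24%

One year is 4 periods at 0.008 each: (1 + 0.008)^4 ≈ 1.032386.
EAR = 1.032386 − 1 ≈ 3.23861%.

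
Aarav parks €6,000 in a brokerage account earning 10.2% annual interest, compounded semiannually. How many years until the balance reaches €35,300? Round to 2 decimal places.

(1 + 0.051)^(2t) = 35,300/6,000 = 5.8833.
2t·ln(1 + 0.051) = ln(5.8833); 2t = 1.7721/0.0497421 ≈ 35.6262.
t ≈ 17.8131 years.

17.81 years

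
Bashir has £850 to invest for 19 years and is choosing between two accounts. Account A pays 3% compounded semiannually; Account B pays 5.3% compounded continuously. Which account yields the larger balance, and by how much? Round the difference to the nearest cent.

Account B, by £830.09

A: (1 + 0.015)^38 ≈ 1.760798281, so 850 × 1.760798281 ≈ 1,496.6785.
B: e^(0.053·19) = e^1.007 ≈ 2.737376555, so 850 × 2.737376555 ≈ 2,326.7701.
Difference ≈ 830.0915 in favor of B.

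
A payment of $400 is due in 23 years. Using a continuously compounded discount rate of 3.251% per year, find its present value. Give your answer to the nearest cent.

$189.38

P = A·e^(−rt) = 400·e^(−0.74773).
e^(−0.74773) ≈ 0.473440043, so P ≈ 189.3760.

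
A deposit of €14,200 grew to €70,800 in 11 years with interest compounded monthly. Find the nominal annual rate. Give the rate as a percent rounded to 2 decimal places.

(1 + r/12)^132 = 70,800/14,200 = 4.98592.
1 + r/12 = 4.98592^(1/132) ≈ 1.012246, so r/12 ≈ 0.0122457.
r ≈ 12·0.0122457 = 14.69486%.

14.69%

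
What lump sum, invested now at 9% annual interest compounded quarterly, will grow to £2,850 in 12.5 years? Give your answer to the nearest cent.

Periodic rate = 9%/4 = 0.0225; 50 periods.
P = 2,850/(1 + 0.0225)^50 ≈ 2,850/3.0420464 ≈ 936.8693.

£936.87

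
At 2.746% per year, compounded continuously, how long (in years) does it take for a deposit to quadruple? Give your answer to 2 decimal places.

e^(0.02746t) = 4, so 0.02746t = ln 4 ≈ 1.3863.
t ≈ 1.3863/0.02746 ≈ 50.4841.

50.48 years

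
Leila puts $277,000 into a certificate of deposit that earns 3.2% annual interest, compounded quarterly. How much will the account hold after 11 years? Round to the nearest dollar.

Growth factor = (1 + 0.008)^44 ≈ 1.41991848433.
A ≈ 277,000 × 1.41991848433 ≈ 393,317.4202.

$393,317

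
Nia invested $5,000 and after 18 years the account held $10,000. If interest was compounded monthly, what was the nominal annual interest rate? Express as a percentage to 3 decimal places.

The 216-period growth factor is 10,000/5,000 = 2.
r/12 = 2^(1/216) − 1 ≈ 0.00321417, so r ≈ 12·0.00321417 = 3.85700%.

3.857%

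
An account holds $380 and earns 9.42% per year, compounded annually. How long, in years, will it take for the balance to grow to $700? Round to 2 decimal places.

6.79 years

We need (1 + 0.0942)^t = 1.8421, so t = ln 1.8421 / ln 1.0942 ≈ 6.7861.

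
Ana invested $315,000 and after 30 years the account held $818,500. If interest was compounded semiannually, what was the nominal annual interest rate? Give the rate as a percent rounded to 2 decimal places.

(1 + r/2)^60 = 818,500/315,000 = 2.59841.
1 + r/2 = 2.59841^(1/60) ≈ 1.016042, so r/2 ≈ 0.0160423.
r ≈ 2·0.0160423 = 3.20847%.

3.21%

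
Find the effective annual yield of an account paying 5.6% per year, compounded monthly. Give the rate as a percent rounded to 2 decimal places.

5.75%

One year is 12 periods at 0.00466667 each: (1 + 0.00466667)^12 ≈ 1.05746.
EAR = 1.05746 − 1 ≈ 5.74599%.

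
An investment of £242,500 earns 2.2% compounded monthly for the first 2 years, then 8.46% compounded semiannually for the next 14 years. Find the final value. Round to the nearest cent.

£808,350.78

After 2 years at 2.2%: 242,500 × 1.04494025956 ≈ 253,398.0129.
Then 14 years at 8.46%: 253,398.0129 × 3.19004388376 ≈ 808,350.7813.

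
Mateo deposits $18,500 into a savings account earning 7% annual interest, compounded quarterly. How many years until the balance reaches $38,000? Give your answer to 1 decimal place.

10.4 years

(1 + 0.0175)^(4t) = 38,000/18,500 = 2.0541.
4t·ln(1 + 0.0175) = ln(2.0541); 4t = 0.71982/0.0173486 ≈ 41.4912.
t ≈ 10.3728 years.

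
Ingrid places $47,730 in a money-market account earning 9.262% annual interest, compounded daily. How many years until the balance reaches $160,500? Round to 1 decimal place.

We need (1 + 0.000253753)^(365t) = 3.3627, so 365t = ln 3.3627 / ln 1.000254 ≈ 4779.7884.
t ≈ 4779.7884/365 = 13.0953 years.

13.1 years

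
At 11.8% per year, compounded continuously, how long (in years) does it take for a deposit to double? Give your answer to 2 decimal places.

5.87 years

e^(0.118t) = 2, so 0.118t = ln 2 ≈ 0.69315.
t ≈ 0.69315/0.118 ≈ 5.8741.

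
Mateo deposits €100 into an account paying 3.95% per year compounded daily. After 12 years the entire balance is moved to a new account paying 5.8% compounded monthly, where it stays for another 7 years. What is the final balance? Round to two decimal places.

€240.85

After 12 years at 3.95%: 100 × 1.60636579 ≈ 160.6366.
Then 7 years at 5.8%: 160.6366 × 1.49933546 ≈ 240.8481.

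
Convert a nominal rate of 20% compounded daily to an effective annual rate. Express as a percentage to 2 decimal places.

22.13%

EAR = (1 + 20%/365)^365 − 1 = (1 + 0.000547945)^365 − 1.
(1 + 0.000547945)^365 ≈ 1.221336, so EAR ≈ 22.13359%.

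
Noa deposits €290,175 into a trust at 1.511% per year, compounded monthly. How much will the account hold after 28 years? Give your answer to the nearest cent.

€442,879.64

Growth factor = (1 + 0.01511/12)^336 ≈ 1.5262501722.
A ≈ 290,175 × 1.5262501722 ≈ 442,879.6437.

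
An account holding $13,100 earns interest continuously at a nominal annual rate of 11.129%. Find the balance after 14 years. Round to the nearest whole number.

$62,220

A = P·e^(rt) = 13,100·e^(0.11129·14) = 13,100·e^1.55806.
e^1.55806 ≈ 4.7495980813, so A ≈ 62,219.7349.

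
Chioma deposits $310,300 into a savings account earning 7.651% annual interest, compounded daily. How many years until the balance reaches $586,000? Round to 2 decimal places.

8.31 years

We need (1 + 0.000209616)^(365t) = 1.8885, so 365t = ln 1.8885 / ln 1.00021 ≈ 3033.3826.
t ≈ 3033.3826/365 = 8.3106 years.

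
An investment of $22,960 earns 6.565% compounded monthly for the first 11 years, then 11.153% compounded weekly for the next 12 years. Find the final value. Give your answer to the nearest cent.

Phase 1: 22,960·(1 + 0.06565/12)^132 ≈ 47,178.3625.
Phase 2: 47,178.3625·(1 + 0.11153/52)^624 ≈ 179,623.3488.

$179,623.35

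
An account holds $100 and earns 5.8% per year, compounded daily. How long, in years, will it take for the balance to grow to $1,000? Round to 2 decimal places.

39.70 years

We need (1 + 0.000158904)^(365t) = 10, so 365t = ln 10 / ln 1.000159 ≈ 14491.5575.
t ≈ 14491.5575/365 = 39.7029 years.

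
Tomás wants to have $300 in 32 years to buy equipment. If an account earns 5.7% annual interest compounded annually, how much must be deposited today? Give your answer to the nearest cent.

Annual rate = 5.7% = 0.057; 32 periods.
P = 300/(1 + 0.057)^32 ≈ 300/5.89385699 ≈ 50.9005.

$50.90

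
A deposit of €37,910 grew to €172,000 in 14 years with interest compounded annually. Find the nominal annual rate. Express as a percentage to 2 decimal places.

11.41%

(1 + r)^14 = 172,000/37,910 = 4.53706.
1 + r = 4.53706^(1/14) ≈ 1.11407, so r ≈ 0.11407.
r ≈ 11.40700%.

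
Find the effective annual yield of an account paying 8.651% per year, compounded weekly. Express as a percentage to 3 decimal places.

9.028%

One year is 52 periods at 0.00166365 each: (1 + 0.00166365)^52 ≈ 1.090284.
EAR = 1.090284 − 1 ≈ 9.02839%.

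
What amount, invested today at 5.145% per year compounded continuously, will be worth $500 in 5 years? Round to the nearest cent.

P = A·e^(−rt) = 500·e^(−0.25725).
e^(−0.25725) ≈ 0.773174896, so P ≈ 386.5874.

$386.59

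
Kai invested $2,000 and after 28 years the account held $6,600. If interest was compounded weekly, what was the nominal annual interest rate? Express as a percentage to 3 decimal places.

4.266%

(1 + r/52)^1456 = 6,600/2,000 = 3.3.
1 + r/52 = 3.3^(1/1456) ≈ 1.00082, so r/52 ≈ 0.000820338.
r ≈ 52·0.000820338 = 4.26576%.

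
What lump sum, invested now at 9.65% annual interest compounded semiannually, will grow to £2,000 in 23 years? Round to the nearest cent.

£228.90

Growth factor = (1 + 0.04825)^46 ≈ 8.737437244.
P = 2,000/8.737437244 ≈ 228.9001.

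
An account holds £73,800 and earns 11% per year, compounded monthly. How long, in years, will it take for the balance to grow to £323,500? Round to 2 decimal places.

13.50 years

We need (1 + 0.00916667)^(12t) = 4.3835, so 12t = ln 4.3835 / ln 1.009167 ≈ 161.9567.
t ≈ 161.9567/12 = 13.4964 years.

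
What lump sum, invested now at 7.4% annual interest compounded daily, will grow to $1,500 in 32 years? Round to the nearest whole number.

$141

Periodic rate = 7.4%/365 = 0.00020274; 11680 periods.
P = 1,500/(1 + 0.074/365)^11680 ≈ 1,500/10.67345682 ≈ 140.5355.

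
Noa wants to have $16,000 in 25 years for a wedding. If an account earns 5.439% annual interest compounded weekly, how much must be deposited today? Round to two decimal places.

Growth factor = (1 + 0.05439/52)^1300 ≈ 3.892452308.
P = 16,000/3.892452308 ≈ 4,110.5192.

$4,110.52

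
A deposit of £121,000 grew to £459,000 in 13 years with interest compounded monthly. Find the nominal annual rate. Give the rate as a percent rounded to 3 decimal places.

10.300%

The 156-period growth factor is 459,000/121,000 = 3.79339.
r/12 = 3.79339^(1/156) − 1 ≈ 0.00858316, so r ≈ 12·0.00858316 = 10.29979%.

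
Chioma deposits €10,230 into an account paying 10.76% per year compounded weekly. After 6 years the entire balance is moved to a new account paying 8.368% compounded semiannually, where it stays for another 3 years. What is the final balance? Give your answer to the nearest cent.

€24,932.89

After 6 years at 10.76%: 10,230 × 1.9058592796 ≈ 19,496.9404.
Then 3 years at 8.368%: 19,496.9404 × 1.278810417 ≈ 24,932.8905.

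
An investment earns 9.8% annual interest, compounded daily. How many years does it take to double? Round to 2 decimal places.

(1 + 0.000268493)^(365t) = 2.
365t = ln 2 / ln(1 + 0.000268493) ≈ 0.69315/0.000268457 ≈ 2581.9662.
t ≈ 7.0739.

7.07 years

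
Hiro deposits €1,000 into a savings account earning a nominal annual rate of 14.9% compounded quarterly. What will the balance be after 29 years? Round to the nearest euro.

€69,579

Periodic rate = 14.9%/4 = 0.03725; periods = 4·29 = 116.
A = 1,000·(1 + 0.03725)^116 ≈ 1,000·69.579202413 ≈ 69,579.2024.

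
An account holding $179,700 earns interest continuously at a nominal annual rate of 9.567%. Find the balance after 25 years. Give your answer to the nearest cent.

$1,964,589.89

A = P·e^(rt) = 179,700·e^(0.09567·25) = 179,700·e^2.39175.
e^2.39175 ≈ 10.93260927848, so A ≈ 1,964,589.8873.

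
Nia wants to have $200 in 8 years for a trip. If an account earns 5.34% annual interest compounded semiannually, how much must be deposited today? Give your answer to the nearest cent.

Growth factor = (1 + 0.0267)^16 ≈ 1.52439316.
P = 200/1.52439316 ≈ 131.1997.

$131.20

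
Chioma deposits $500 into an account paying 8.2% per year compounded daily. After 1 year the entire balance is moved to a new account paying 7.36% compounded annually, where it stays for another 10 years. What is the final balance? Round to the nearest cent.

$1,104.09

Phase 1: 500·(1 + 0.082/365)^365 ≈ 542.7229.
Phase 2: 542.7229·(1 + 0.0736)^10 ≈ 1,104.0867.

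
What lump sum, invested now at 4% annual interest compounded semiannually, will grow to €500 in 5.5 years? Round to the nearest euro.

€402

Periodic rate = 4%/2 = 0.02; 11 periods.
P = 500/(1 + 0.02)^11 ≈ 500/1.24337431 ≈ 402.1315.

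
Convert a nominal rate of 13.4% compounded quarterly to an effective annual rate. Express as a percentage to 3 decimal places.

14.089%

One year is 4 periods at 0.0335 each: (1 + 0.0335)^4 ≈ 1.140885.
EAR = 1.140885 − 1 ≈ 14.08851%.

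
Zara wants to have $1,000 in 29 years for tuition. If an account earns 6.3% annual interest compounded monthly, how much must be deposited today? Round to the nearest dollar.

$162

Growth factor = (1 + 0.00525)^348 ≈ 6.18558042.
P = 1,000/6.18558042 ≈ 161.6663.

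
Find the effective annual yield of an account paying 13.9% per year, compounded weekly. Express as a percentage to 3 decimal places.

One year is 52 periods at 0.00267308 each: (1 + 0.00267308)^52 ≈ 1.148911.
EAR = 1.148911 − 1 ≈ 14.89110%.

14.891%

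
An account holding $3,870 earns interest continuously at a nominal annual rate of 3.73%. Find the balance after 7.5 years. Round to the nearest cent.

$5,119.23

A = P·e^(rt) = 3,870·e^(0.0373·7.5) = 3,870·e^0.27975.
e^0.27975 ≈ 1.322799071, so A ≈ 5,119.2324.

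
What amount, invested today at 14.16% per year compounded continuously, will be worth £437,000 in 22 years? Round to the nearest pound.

£19,390

P = A·e^(−rt) = 437,000·e^(−3.1152).
e^(−3.1152) ≈ 0.0443696323336, so P ≈ 19,389.5293.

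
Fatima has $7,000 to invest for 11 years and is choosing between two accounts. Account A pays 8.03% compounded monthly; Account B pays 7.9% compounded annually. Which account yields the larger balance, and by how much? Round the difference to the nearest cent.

Account A growth factor: (1 + 0.0803/12)^132 ≈ 2.4117623453; balance ≈ 16,882.3364.
Account B growth factor: (1 + 0.079)^11 ≈ 2.3080004625; balance ≈ 16,156.0032.
Account A is larger by 726.3332.

Account A, by $726.33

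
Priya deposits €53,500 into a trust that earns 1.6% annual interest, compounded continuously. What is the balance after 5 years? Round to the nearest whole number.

A = P·e^(rt) = 53,500·e^(0.016·5) = 53,500·e^0.08.
e^0.08 ≈ 1.0832870677, so A ≈ 57,955.8581.

€57,956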